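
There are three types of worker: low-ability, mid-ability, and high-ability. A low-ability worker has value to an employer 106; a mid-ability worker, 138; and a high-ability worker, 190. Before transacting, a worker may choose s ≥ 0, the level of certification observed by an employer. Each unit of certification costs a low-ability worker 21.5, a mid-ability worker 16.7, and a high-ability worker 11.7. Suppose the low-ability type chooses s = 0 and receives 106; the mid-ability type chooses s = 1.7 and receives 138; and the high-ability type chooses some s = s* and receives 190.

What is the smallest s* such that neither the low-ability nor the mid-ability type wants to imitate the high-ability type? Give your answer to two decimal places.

4.81

Mid-ability type (on-path payoff 138 − 16.7×1.7 = 109.61) won't mimic when 109.61 ≥ 190 − 16.7·s*, i.e. s* ≥ 4.81.
Low-ability type (on-path payoff 106) won't mimic when 106 ≥ 190 − 21.5·s*, i.e. s* ≥ 3.91.
Both must hold, so s* = max(3.91, 4.81) = 4.81. The mid-ability type's constraint binds.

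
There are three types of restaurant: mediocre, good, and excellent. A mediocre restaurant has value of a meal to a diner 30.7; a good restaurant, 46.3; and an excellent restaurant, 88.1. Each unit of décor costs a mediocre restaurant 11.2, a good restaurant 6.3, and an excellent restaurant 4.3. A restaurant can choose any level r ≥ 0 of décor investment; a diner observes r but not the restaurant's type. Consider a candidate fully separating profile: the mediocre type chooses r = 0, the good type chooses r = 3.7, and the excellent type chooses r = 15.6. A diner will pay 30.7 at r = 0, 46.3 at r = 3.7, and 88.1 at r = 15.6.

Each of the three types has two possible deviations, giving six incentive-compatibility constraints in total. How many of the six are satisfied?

Excellent (own payoff 88.1 − 4.3×15.6 = 21.02): to r=0 gives 30.7 → profitable ✗; to r=3.7 gives 46.3 − 4.3×3.7 = 30.39 → profitable ✗.
Good (own payoff 46.3 − 6.3×3.7 = 22.99): to r=0 gives 30.7 → profitable ✗; to r=15.6 gives 88.1 − 6.3×15.6 = -10.18 → no gain ✓.
Mediocre (own payoff 30.7): to r=3.7 gives 46.3 − 11.2×3.7 = 4.86 → no gain ✓; to r=15.6 gives 88.1 − 11.2×15.6 = -86.62 → no gain ✓.
3 of the 6 constraints hold; not an equilibrium.

3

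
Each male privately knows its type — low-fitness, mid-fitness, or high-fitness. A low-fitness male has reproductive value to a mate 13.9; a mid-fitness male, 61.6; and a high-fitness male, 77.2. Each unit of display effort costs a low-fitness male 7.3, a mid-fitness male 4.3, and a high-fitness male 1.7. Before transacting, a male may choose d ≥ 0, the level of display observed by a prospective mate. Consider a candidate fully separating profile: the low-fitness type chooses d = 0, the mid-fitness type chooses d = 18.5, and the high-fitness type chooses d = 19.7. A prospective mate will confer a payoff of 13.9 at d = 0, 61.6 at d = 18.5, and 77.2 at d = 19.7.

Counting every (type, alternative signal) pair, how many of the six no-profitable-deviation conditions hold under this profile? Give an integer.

4

Mid-fitness (own payoff 61.6 − 4.3×18.5 = -17.95): to d=0 gives 13.9 → profitable ✗; to d=19.7 gives 77.2 − 4.3×19.7 = -7.51 → profitable ✗.
High-fitness (own payoff 77.2 − 1.7×19.7 = 43.71): to d=0 gives 13.9 → no gain ✓; to d=18.5 gives 61.6 − 1.7×18.5 = 30.15 → no gain ✓.
Low-fitness (own payoff 13.9): to d=18.5 gives 61.6 − 7.3×18.5 = -73.45 → no gain ✓; to d=19.7 gives 77.2 − 7.3×19.7 = -66.61 → no gain ✓.
4 of the 6 constraints hold; not an equilibrium.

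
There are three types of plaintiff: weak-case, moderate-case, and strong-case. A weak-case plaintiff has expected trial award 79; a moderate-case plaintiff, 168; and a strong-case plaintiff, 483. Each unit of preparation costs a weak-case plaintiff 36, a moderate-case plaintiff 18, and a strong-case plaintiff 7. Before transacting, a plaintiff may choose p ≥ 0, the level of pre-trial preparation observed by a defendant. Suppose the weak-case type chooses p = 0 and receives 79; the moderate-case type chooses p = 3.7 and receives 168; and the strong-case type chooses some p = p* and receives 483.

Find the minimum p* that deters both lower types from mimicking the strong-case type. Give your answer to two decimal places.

21.20

Weak-case type (on-path payoff 79) won't mimic when 79 ≥ 483 − 36·p*, i.e. p* ≥ 11.22.
Moderate-case type (on-path payoff 168 − 18×3.7 = 101.4) won't mimic when 101.4 ≥ 483 − 18·p*, i.e. p* ≥ 21.20.
Both must hold, so p* = max(11.22, 21.20) = 21.20. The moderate-case type's constraint binds.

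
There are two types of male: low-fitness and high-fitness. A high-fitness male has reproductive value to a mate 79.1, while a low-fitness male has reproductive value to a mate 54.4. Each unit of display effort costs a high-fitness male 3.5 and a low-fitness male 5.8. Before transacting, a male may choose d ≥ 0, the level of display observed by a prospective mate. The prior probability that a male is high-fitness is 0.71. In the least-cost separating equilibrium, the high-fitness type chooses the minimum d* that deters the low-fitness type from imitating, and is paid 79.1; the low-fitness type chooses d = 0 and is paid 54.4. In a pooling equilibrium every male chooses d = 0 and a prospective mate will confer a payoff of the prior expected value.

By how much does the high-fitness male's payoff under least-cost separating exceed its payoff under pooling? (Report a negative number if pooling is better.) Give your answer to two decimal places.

-7.74

Least-cost separating signal: d* solves 54.4 = 79.1 − 5.8·d*, so d* = (79.1 − 54.4)/5.8 ≈ 4.2586.
High-fitness type's separating payoff: 79.1 − 3.5 × d* = 79.1 − 3.5 × (79.1 − 54.4)/5.8 = 79.1 − 86.45/5.8 ≈ 64.1948.
Pooling payoff: 0.71 × 79.1 + 0.29 × 54.4 = 71.937.
Difference: 64.1948 − 71.937 = -7.7422, i.e. -7.74 to two decimal places.
The high-fitness type would prefer the pooling outcome.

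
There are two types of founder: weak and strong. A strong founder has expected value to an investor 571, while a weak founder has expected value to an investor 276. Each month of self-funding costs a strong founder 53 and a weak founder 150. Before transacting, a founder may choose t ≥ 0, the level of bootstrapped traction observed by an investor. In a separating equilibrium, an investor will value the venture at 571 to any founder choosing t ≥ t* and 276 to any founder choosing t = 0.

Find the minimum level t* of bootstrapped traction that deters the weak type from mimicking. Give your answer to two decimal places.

1.97

A weak founder choosing t = 0 receives 276.
Imitating at t* instead would pay 571 at cost 150·t*, netting 571 − 150·t*.
Indifference: 276 = 571 − 150·t*, so t* = (571 − 276) / 150 ≈ 1.97.
At t* the weak type's incentive constraint just binds; the strong type strictly prefers t* since its per-unit cost is lower.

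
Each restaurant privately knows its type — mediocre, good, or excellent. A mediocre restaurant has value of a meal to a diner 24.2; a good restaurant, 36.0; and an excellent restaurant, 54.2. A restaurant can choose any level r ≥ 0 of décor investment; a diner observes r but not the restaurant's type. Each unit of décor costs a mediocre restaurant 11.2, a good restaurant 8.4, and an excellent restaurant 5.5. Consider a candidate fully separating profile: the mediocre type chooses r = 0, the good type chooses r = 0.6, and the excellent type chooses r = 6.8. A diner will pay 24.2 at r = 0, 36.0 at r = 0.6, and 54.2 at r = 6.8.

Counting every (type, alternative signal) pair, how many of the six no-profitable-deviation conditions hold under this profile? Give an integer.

3

Mediocre (own payoff 24.2): to r=0.6 gives 36.0 − 11.2×0.6 = 29.28 → profitable ✗; to r=6.8 gives 54.2 − 11.2×6.8 = -21.96 → no gain ✓.
Good (own payoff 36.0 − 8.4×0.6 = 30.96): to r=0 gives 24.2 → no gain ✓; to r=6.8 gives 54.2 − 8.4×6.8 = -2.92 → no gain ✓.
Excellent (own payoff 54.2 − 5.5×6.8 = 16.8): to r=0 gives 24.2 → profitable ✗; to r=0.6 gives 36.0 − 5.5×0.6 = 32.7 → profitable ✗.
3 of the 6 constraints hold; not an equilibrium.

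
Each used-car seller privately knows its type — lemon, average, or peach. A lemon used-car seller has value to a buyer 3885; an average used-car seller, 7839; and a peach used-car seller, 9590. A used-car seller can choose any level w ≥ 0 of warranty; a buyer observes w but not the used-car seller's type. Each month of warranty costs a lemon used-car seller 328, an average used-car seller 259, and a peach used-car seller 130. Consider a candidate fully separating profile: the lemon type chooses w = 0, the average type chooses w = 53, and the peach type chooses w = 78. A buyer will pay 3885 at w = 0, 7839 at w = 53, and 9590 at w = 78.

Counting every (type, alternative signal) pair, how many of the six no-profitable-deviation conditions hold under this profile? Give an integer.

Average (own payoff 7839 − 259×53 = -5888): to w=0 gives 3885 → profitable ✗; to w=78 gives 9590 − 259×78 = -10612 → no gain ✓.
Peach (own payoff 9590 − 130×78 = -550): to w=0 gives 3885 → profitable ✗; to w=53 gives 7839 − 130×53 = 949 → profitable ✗.
Lemon (own payoff 3885): to w=53 gives 7839 − 328×53 = -9545 → no gain ✓; to w=78 gives 9590 − 328×78 = -15994 → no gain ✓.
3 of the 6 constraints hold; not an equilibrium.

3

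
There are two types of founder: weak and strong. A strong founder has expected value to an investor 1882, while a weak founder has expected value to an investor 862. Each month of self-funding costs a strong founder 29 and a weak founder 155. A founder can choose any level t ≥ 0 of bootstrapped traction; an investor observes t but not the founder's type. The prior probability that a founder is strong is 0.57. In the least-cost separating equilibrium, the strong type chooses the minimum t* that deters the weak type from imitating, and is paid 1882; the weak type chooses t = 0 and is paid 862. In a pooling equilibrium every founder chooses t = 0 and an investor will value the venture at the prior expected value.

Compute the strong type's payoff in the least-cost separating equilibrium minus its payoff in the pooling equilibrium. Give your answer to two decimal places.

Least-cost separating signal: t* solves 862 = 1882 − 155·t*, so t* = (1882 − 862)/155 ≈ 6.5806.
Strong type's separating payoff: 1882 − 29 × t* = 1882 − 29 × (1882 − 862)/155 = 1882 − 29580/155 ≈ 1691.1613.
Pooling payoff: 0.57 × 1882 + 0.43 × 862 = 1443.4.
Difference: 1691.1613 − 1443.4 = 247.7613, i.e. 247.76 to two decimal places.
The strong type prefers to separate.

247.76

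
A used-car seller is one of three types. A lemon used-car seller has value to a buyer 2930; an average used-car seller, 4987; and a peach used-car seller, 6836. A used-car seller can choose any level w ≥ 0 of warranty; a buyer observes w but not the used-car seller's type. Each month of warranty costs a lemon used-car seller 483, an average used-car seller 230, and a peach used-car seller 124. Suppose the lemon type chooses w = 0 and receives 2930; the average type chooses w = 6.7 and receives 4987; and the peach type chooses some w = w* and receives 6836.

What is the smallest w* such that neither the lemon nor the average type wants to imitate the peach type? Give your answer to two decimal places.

14.74

Lemon type (on-path payoff 2930) won't mimic when 2930 ≥ 6836 − 483·w*, i.e. w* ≥ 8.09.
Average type (on-path payoff 4987 − 230×6.7 = 3446) won't mimic when 3446 ≥ 6836 − 230·w*, i.e. w* ≥ 14.74.
Both must hold, so w* = max(8.09, 14.74) = 14.74. The average type's constraint binds.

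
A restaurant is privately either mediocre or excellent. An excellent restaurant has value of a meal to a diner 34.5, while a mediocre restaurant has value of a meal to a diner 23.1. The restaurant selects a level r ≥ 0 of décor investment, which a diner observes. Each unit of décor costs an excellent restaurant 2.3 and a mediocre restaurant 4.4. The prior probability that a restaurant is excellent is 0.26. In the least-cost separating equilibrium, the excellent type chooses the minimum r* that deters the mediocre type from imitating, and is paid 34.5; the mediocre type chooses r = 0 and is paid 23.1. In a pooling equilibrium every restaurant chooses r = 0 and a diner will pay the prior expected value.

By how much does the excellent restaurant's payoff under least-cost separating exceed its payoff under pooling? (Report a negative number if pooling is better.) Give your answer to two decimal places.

Least-cost separating signal: r* solves 23.1 = 34.5 − 4.4·r*, so r* = (34.5 − 23.1)/4.4 ≈ 2.5909.
Excellent type's separating payoff: 34.5 − 2.3 × r* = 34.5 − 2.3 × (34.5 − 23.1)/4.4 = 34.5 − 26.22/4.4 ≈ 28.5409.
Pooling payoff: 0.26 × 34.5 + 0.74 × 23.1 = 26.064.
Difference: 28.5409 − 26.064 = 2.4769, i.e. 2.48 to two decimal places.
The excellent type prefers to separate.

2.48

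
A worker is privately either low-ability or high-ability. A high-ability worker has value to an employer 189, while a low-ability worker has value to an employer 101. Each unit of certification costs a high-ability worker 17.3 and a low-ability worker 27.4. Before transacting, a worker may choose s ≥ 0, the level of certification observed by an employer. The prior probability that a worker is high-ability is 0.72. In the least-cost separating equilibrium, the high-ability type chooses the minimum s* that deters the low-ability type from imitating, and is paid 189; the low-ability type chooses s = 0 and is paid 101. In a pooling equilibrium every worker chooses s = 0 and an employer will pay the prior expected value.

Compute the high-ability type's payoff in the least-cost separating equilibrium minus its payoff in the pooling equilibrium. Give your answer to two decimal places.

-30.92

Least-cost separating signal: s* solves 101 = 189 − 27.4·s*, so s* = (189 − 101)/27.4 ≈ 3.2117.
High-ability type's separating payoff: 189 − 17.3 × s* = 189 − 17.3 × (189 − 101)/27.4 = 189 − 1522.4/27.4 ≈ 133.4380.
Pooling payoff: 0.72 × 189 + 0.28 × 101 = 164.36.
Difference: 133.4380 − 164.36 = -30.922, i.e. -30.92 to two decimal places.
The high-ability type would prefer the pooling outcome.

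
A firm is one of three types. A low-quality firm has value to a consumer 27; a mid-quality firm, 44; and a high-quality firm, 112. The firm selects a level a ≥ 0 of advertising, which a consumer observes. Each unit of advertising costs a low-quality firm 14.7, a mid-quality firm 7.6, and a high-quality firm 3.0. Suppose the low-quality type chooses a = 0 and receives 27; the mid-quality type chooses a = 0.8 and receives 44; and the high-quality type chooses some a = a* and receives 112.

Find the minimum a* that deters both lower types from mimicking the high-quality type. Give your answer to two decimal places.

9.75

Low-quality type (on-path payoff 27) won't mimic when 27 ≥ 112 − 14.7·a*, i.e. a* ≥ 5.78.
Mid-quality type (on-path payoff 44 − 7.6×0.8 = 37.92) won't mimic when 37.92 ≥ 112 − 7.6·a*, i.e. a* ≥ 9.75.
Both must hold, so a* = max(5.78, 9.75) = 9.75. The mid-quality type's constraint binds.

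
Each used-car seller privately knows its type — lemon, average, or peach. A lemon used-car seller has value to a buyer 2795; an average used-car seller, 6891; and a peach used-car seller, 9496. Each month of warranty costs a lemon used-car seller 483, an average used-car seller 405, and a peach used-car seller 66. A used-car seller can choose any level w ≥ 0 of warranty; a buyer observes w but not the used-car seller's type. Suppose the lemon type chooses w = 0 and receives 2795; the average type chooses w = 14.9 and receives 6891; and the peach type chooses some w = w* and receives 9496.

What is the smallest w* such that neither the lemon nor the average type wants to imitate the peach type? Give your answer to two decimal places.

21.33

Lemon type (on-path payoff 2795) won't mimic when 2795 ≥ 9496 − 483·w*, i.e. w* ≥ 13.87.
Average type (on-path payoff 6891 − 405×14.9 = 856.5) won't mimic when 856.5 ≥ 9496 − 405·w*, i.e. w* ≥ 21.33.
Both must hold, so w* = max(13.87, 21.33) = 21.33. The average type's constraint binds.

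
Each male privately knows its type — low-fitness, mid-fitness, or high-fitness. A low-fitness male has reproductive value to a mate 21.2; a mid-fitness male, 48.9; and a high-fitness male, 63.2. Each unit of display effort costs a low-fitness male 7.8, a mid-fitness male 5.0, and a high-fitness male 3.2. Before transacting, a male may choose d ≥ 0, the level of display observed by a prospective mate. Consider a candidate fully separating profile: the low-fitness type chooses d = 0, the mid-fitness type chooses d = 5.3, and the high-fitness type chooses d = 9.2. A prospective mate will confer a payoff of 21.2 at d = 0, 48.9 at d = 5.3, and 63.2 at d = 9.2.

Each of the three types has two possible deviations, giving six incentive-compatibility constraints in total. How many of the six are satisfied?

Low-fitness (own payoff 21.2): to d=5.3 gives 48.9 − 7.8×5.3 = 7.56 → no gain ✓; to d=9.2 gives 63.2 − 7.8×9.2 = -8.56 → no gain ✓.
High-fitness (own payoff 63.2 − 3.2×9.2 = 33.76): to d=0 gives 21.2 → no gain ✓; to d=5.3 gives 48.9 − 3.2×5.3 = 31.94 → no gain ✓.
Mid-fitness (own payoff 48.9 − 5.0×5.3 = 22.4): to d=0 gives 21.2 → no gain ✓; to d=9.2 gives 63.2 − 5.0×9.2 = 17.2 → no gain ✓.
6 of the 6 constraints hold; this profile is a separating equilibrium.

6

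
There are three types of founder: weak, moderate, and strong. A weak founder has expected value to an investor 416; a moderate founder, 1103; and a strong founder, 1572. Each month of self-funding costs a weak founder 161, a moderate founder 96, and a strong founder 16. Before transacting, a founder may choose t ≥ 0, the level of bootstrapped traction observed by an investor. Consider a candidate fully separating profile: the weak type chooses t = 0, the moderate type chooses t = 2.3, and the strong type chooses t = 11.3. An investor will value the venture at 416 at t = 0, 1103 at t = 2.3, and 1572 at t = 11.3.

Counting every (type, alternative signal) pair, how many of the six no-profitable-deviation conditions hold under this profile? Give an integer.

5

Moderate (own payoff 1103 − 96×2.3 = 882.2): to t=0 gives 416 → no gain ✓; to t=11.3 gives 1572 − 96×11.3 = 487.2 → no gain ✓.
Weak (own payoff 416): to t=2.3 gives 1103 − 161×2.3 = 732.7 → profitable ✗; to t=11.3 gives 1572 − 161×11.3 = -247.3 → no gain ✓.
Strong (own payoff 1572 − 16×11.3 = 1391.2): to t=0 gives 416 → no gain ✓; to t=2.3 gives 1103 − 16×2.3 = 1066.2 → no gain ✓.
5 of the 6 constraints hold; not an equilibrium.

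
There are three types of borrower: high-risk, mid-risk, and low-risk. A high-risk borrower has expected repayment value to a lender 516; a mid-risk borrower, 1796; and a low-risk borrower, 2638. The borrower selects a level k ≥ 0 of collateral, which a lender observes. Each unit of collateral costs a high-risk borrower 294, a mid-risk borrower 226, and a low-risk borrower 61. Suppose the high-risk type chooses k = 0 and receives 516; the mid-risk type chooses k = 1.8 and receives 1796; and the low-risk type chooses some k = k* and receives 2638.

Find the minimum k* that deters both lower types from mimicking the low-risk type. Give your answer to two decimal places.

Mid-risk type (on-path payoff 1796 − 226×1.8 = 1389.2) won't mimic when 1389.2 ≥ 2638 − 226·k*, i.e. k* ≥ 5.53.
High-risk type (on-path payoff 516) won't mimic when 516 ≥ 2638 − 294·k*, i.e. k* ≥ 7.22.
Both must hold, so k* = max(7.22, 5.53) = 7.22. The high-risk type's constraint binds.

7.22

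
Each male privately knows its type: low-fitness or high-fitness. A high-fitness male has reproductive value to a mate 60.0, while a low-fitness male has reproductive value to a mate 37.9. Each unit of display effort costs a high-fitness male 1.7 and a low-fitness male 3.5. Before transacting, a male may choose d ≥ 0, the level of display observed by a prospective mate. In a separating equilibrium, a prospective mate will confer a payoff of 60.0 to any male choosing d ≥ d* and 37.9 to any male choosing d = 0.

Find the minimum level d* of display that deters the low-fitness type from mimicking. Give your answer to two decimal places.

6.31

A low-fitness male choosing d = 0 receives 37.9.
Imitating at d* instead would pay 60.0 at cost 3.5·d*, netting 60.0 − 3.5·d*.
Indifference: 37.9 = 60.0 − 3.5·d*, so d* = (60.0 − 37.9) / 3.5 ≈ 6.31.
This is the low-fitness type's binding incentive-compatibility constraint; any d ≥ 6.31 sustains separation on that side.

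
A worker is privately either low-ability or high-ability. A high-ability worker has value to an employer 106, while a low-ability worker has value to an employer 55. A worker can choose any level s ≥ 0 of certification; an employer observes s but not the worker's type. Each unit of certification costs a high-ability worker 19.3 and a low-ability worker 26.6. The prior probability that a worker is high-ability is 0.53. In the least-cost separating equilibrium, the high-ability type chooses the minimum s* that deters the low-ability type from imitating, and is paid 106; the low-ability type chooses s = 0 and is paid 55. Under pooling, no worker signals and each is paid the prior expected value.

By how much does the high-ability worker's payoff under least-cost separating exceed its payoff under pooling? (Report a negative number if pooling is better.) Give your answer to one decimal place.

-13.0

Least-cost separating signal: s* solves 55 = 106 − 26.6·s*, so s* = (106 − 55)/26.6 ≈ 1.9173.
High-ability type's separating payoff: 106 − 19.3 × s* = 106 − 19.3 × (106 − 55)/26.6 = 106 − 984.3/26.6 ≈ 68.996.
Pooling payoff: 0.53 × 106 + 0.47 × 55 = 82.03.
Difference: 68.996 − 82.03 = -13.034, i.e. -13.0 to one decimal place.
The high-ability type would prefer the pooling outcome.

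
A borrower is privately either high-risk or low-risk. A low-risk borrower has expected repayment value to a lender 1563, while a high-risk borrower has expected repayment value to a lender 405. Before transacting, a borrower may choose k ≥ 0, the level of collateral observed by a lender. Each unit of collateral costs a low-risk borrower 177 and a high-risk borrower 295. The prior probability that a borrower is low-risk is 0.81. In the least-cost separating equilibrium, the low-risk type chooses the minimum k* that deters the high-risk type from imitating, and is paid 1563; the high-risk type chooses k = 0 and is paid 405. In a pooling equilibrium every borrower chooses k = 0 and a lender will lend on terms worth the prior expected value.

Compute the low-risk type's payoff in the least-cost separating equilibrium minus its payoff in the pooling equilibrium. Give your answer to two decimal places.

Least-cost separating signal: k* solves 405 = 1563 − 295·k*, so k* = (1563 − 405)/295 ≈ 3.9254.
Low-risk type's separating payoff: 1563 − 177 × k* = 1563 − 177 × (1563 − 405)/295 = 1563 − 204966/295 = 868.2.
Pooling payoff: 0.81 × 1563 + 0.19 × 405 = 1342.98.
Difference: 868.2 − 1342.98 = -474.78.
The low-risk type would prefer the pooling outcome.

-474.78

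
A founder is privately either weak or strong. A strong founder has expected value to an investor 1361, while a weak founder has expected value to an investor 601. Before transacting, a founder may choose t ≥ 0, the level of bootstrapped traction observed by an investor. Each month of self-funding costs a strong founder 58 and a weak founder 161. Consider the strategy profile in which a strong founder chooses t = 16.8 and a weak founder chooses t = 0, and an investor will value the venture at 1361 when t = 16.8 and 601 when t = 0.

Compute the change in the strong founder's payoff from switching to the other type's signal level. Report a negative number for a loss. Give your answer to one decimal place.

Playing t = 16.8 the strong founder receives 1361 − 58 × 16.8 = 386.6.
Deviating to t = 0 yields 601 instead.
Gain from deviating: 601 − 386.6 = 214.4.
The gain is positive, so the strong type's incentive-compatibility constraint is violated — this profile is not a separating equilibrium.

214.4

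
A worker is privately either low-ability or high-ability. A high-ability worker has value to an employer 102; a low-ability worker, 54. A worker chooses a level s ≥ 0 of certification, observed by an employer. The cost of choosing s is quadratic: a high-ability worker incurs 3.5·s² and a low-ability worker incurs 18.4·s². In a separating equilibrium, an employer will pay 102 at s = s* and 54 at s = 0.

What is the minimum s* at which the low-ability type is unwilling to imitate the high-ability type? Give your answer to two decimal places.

1.62

The low-ability type at s = 0 receives 54; imitating at s* yields 102 − 18.4·s*².
Indifference: 54 = 102 − 18.4·s*², so s*² = (102 − 54) / 18.4 ≈ 2.6087.
s* = √2.6087 ≈ 1.62.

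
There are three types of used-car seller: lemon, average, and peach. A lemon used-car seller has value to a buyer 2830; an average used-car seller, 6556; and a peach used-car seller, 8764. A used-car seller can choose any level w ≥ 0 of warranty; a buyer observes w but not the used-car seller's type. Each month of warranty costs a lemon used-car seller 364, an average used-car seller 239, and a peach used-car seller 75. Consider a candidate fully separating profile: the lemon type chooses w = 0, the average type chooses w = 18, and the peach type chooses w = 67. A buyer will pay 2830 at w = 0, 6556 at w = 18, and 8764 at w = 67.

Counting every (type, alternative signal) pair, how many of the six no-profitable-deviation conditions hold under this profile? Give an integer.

Average (own payoff 6556 − 239×18 = 2254): to w=0 gives 2830 → profitable ✗; to w=67 gives 8764 − 239×67 = -7249 → no gain ✓.
Peach (own payoff 8764 − 75×67 = 3739): to w=0 gives 2830 → no gain ✓; to w=18 gives 6556 − 75×18 = 5206 → profitable ✗.
Lemon (own payoff 2830): to w=18 gives 6556 − 364×18 = 4 → no gain ✓; to w=67 gives 8764 − 364×67 = -15624 → no gain ✓.
4 of the 6 constraints hold; not an equilibrium.

4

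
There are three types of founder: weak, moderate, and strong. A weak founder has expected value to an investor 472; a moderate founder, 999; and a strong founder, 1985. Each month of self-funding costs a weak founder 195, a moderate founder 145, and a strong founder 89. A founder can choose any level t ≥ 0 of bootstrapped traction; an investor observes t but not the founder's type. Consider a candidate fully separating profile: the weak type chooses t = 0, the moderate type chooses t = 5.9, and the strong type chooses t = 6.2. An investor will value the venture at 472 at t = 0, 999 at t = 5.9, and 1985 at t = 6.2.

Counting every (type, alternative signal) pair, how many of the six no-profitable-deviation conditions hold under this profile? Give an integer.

3

Moderate (own payoff 999 − 145×5.9 = 143.5): to t=0 gives 472 → profitable ✗; to t=6.2 gives 1985 − 145×6.2 = 1086 → profitable ✗.
Strong (own payoff 1985 − 89×6.2 = 1433.2): to t=0 gives 472 → no gain ✓; to t=5.9 gives 999 − 89×5.9 = 473.9 → no gain ✓.
Weak (own payoff 472): to t=5.9 gives 999 − 195×5.9 = -151.5 → no gain ✓; to t=6.2 gives 1985 − 195×6.2 = 776 → profitable ✗.
3 of the 6 constraints hold; not an equilibrium.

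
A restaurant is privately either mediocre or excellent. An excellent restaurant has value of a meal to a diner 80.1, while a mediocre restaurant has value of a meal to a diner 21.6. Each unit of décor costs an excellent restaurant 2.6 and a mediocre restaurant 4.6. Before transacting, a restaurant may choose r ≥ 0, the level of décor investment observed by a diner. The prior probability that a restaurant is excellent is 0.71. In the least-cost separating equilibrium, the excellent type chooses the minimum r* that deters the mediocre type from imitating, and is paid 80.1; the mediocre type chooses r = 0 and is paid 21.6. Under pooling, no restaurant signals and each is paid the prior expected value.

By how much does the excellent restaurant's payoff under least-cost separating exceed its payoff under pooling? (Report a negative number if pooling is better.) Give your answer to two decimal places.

Least-cost separating signal: r* solves 21.6 = 80.1 − 4.6·r*, so r* = (80.1 − 21.6)/4.6 ≈ 12.7174.
Excellent type's separating payoff: 80.1 − 2.6 × r* = 80.1 − 2.6 × (80.1 − 21.6)/4.6 = 80.1 − 152.1/4.6 ≈ 47.0348.
Pooling payoff: 0.71 × 80.1 + 0.29 × 21.6 = 63.135.
Difference: 47.0348 − 63.135 = -16.1002, i.e. -16.10 to two decimal places.
The excellent type would prefer the pooling outcome.

-16.10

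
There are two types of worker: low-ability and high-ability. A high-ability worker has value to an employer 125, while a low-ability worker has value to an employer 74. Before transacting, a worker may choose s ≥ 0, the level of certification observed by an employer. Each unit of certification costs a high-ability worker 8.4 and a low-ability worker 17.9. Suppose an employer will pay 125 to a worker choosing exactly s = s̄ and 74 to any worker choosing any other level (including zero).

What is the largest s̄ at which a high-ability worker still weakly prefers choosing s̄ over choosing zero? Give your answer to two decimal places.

6.07

Choosing s̄ yields the high-ability type 125 − 8.4·s̄; choosing zero yields 74.
The high-ability type is indifferent at 125 − 8.4·s̄ = 74, i.e. s̄ = (125 − 74) / 8.4 ≈ 6.07.
For any s̄ above 6.07 the high-ability type would rather pool at zero, so separation collapses.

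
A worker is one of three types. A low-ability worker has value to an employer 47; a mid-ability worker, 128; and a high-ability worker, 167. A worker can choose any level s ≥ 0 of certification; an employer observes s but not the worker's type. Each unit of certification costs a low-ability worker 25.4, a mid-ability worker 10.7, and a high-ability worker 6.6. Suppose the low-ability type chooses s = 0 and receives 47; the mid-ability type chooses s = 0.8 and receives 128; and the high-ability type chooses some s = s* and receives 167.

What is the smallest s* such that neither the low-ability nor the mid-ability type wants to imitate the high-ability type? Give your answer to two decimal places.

Mid-ability type (on-path payoff 128 − 10.7×0.8 = 119.44) won't mimic when 119.44 ≥ 167 − 10.7·s*, i.e. s* ≥ 4.44.
Low-ability type (on-path payoff 47) won't mimic when 47 ≥ 167 − 25.4·s*, i.e. s* ≥ 4.72.
Both must hold, so s* = max(4.72, 4.44) = 4.72. The low-ability type's constraint binds.

4.72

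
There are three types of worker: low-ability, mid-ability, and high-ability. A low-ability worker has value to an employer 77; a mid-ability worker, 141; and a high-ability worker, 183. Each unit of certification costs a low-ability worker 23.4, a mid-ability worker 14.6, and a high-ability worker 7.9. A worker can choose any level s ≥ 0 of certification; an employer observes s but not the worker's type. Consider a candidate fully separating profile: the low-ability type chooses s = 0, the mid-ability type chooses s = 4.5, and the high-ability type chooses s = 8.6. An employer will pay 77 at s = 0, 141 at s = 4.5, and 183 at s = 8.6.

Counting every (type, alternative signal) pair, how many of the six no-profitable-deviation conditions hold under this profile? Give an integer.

5

Low-ability (own payoff 77): to s=4.5 gives 141 − 23.4×4.5 = 35.7 → no gain ✓; to s=8.6 gives 183 − 23.4×8.6 = -18.24 → no gain ✓.
High-ability (own payoff 183 − 7.9×8.6 = 115.06): to s=0 gives 77 → no gain ✓; to s=4.5 gives 141 − 7.9×4.5 = 105.45 → no gain ✓.
Mid-ability (own payoff 141 − 14.6×4.5 = 75.3): to s=0 gives 77 → profitable ✗; to s=8.6 gives 183 − 14.6×8.6 = 57.44 → no gain ✓.
5 of the 6 constraints hold; not an equilibrium.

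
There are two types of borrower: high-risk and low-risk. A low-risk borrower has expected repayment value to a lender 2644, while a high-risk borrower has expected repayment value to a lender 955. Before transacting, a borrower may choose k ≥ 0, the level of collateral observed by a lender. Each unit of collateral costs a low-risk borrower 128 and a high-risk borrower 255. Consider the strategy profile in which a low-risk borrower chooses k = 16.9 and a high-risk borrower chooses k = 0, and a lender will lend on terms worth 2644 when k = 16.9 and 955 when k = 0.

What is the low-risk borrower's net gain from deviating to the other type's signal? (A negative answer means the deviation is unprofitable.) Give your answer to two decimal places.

Playing k = 16.9 the low-risk borrower receives 2644 − 128 × 16.9 = 480.8.
Deviating to k = 0 yields 955 instead.
Gain from deviating: 955 − 480.8 = 474.20.
The gain is positive, so the low-risk type's incentive-compatibility constraint is violated — this profile is not a separating equilibrium.

474.20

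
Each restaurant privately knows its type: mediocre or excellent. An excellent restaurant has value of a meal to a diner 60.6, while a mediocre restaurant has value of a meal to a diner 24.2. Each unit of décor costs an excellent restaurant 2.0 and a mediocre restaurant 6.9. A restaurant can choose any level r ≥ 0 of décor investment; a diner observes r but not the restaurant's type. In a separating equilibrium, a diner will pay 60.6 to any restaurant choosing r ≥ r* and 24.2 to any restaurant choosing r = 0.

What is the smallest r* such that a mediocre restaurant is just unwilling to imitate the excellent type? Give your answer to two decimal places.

A mediocre restaurant choosing r = 0 receives 24.2.
Imitating at r* instead would pay 60.6 at cost 6.9·r*, netting 60.6 − 6.9·r*.
Indifference: 24.2 = 60.6 − 6.9·r*, so r* = (60.6 − 24.2) / 6.9 ≈ 5.28.
At r* the mediocre type's incentive constraint just binds; the excellent type strictly prefers r* since its per-unit cost is lower.

5.28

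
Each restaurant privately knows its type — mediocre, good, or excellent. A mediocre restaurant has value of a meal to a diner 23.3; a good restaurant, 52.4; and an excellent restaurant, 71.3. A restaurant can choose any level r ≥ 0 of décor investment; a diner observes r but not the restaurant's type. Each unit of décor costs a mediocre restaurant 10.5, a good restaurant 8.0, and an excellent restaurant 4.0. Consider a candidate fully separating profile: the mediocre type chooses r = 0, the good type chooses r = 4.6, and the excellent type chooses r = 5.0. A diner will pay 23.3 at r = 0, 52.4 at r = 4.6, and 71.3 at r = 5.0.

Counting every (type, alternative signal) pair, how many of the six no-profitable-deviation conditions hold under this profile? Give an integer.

4

Excellent (own payoff 71.3 − 4.0×5.0 = 51.3): to r=0 gives 23.3 → no gain ✓; to r=4.6 gives 52.4 − 4.0×4.6 = 34 → no gain ✓.
Good (own payoff 52.4 − 8.0×4.6 = 15.6): to r=0 gives 23.3 → profitable ✗; to r=5.0 gives 71.3 − 8.0×5.0 = 31.3 → profitable ✗.
Mediocre (own payoff 23.3): to r=4.6 gives 52.4 − 10.5×4.6 = 4.1 → no gain ✓; to r=5.0 gives 71.3 − 10.5×5.0 = 18.8 → no gain ✓.
4 of the 6 constraints hold; not an equilibrium.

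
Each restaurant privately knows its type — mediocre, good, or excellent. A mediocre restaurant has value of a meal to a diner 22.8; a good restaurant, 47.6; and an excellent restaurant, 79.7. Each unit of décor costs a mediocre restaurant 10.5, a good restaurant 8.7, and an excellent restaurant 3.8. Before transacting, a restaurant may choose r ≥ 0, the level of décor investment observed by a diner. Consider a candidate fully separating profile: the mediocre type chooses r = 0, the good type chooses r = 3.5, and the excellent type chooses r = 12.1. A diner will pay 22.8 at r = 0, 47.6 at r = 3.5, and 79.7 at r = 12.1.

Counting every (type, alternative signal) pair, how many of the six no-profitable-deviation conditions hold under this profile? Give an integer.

4

Mediocre (own payoff 22.8): to r=3.5 gives 47.6 − 10.5×3.5 = 10.85 → no gain ✓; to r=12.1 gives 79.7 − 10.5×12.1 = -47.35 → no gain ✓.
Good (own payoff 47.6 − 8.7×3.5 = 17.15): to r=0 gives 22.8 → profitable ✗; to r=12.1 gives 79.7 − 8.7×12.1 = -25.57 → no gain ✓.
Excellent (own payoff 79.7 − 3.8×12.1 = 33.72): to r=0 gives 22.8 → no gain ✓; to r=3.5 gives 47.6 − 3.8×3.5 = 34.3 → profitable ✗.
4 of the 6 constraints hold; not an equilibrium.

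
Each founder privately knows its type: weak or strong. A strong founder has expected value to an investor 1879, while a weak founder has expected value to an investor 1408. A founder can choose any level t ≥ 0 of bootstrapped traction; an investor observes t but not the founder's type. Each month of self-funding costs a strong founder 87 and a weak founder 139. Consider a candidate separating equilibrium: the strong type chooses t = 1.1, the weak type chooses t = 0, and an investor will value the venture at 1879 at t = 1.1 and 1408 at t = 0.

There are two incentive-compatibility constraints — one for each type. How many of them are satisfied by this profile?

1

Weak type: stay at 0 → 1408; mimic → 1879 − 139 × 1.1 = 1726.1. IC fails (1408 < 1726.1).
Strong type: signal → 1879 − 87 × 1.1 = 1783.3; deviate to 0 → 1408. IC holds (1783.3 ≥ 1408).
1 of 2 constraints hold, so this profile is not an equilibrium.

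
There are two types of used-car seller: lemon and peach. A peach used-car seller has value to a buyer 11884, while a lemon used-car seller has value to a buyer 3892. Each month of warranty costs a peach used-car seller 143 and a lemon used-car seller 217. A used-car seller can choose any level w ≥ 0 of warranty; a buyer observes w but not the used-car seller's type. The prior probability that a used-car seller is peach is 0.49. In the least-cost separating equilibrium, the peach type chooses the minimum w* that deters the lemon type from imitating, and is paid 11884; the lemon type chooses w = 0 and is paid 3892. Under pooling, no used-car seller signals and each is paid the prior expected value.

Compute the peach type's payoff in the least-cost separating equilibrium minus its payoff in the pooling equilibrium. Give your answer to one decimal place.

-1190.7

Least-cost separating signal: w* solves 3892 = 11884 − 217·w*, so w* = (11884 − 3892)/217 ≈ 36.8295.
Peach type's separating payoff: 11884 − 143 × w* = 11884 − 143 × (11884 − 3892)/217 = 11884 − 1142856/217 ≈ 6617.382.
Pooling payoff: 0.49 × 11884 + 0.51 × 3892 = 7808.08.
Difference: 6617.382 − 7808.08 = -1190.698, i.e. -1190.7 to one decimal place.
The peach type would prefer the pooling outcome.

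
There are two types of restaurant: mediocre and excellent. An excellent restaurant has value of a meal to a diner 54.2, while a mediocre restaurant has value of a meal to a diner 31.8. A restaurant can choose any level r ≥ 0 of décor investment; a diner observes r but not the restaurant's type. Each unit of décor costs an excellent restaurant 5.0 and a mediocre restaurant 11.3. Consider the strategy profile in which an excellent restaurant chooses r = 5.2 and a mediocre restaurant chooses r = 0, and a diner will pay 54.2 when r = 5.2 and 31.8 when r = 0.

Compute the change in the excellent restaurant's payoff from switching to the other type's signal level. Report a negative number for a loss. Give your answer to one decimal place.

3.6

Playing r = 5.2 the excellent restaurant receives 54.2 − 5.0 × 5.2 = 28.2.
Deviating to r = 0 yields 31.8 instead.
Gain from deviating: 31.8 − 28.2 = 3.6.
The gain is positive, so the excellent type's incentive-compatibility constraint is violated — this profile is not a separating equilibrium.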